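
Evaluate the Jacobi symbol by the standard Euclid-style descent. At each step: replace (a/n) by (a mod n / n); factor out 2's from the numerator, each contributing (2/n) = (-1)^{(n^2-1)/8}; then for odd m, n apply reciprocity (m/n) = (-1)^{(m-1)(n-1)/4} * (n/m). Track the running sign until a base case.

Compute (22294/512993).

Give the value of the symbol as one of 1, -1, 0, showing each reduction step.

22294 = 2^1·11147; (2/512993) = +1 since 512993 mod 8 = 1, so (22294/512993) = (+1)^1·(11147/512993); sign now +1
reciprocity: (11147/512993) = +1·(512993/11147) since 11147 mod 4 = 3, 512993 mod 4 = 1; sign now +1
(512993/11147) = (231/11147)   [reduce mod 11147]
reciprocity: (231/11147) = -1·(11147/231) since 231 mod 4 = 3, 11147 mod 4 = 3; sign now -1
(11147/231) = (59/231)   [reduce mod 231]
reciprocity: (59/231) = -1·(231/59) since 59 mod 4 = 3, 231 mod 4 = 3; sign now +1
(231/59) = (54/59)   [reduce mod 59]
54 = 2^1·27; (2/59) = -1 since 59 mod 8 = 3, so (54/59) = (-1)^1·(27/59); sign now -1
reciprocity: (27/59) = -1·(59/27) since 27 mod 4 = 3, 59 mod 4 = 3; sign now +1
(59/27) = (5/27)   [reduce mod 27]
reciprocity: (5/27) = +1·(27/5) since 5 mod 4 = 1, 27 mod 4 = 3; sign now +1
(27/5) = (2/5)   [reduce mod 5]
2 = 2^1·1; (2/5) = -1 since 5 mod 8 = 5, so (2/5) = (-1)^1·(1/5); sign now -1
(1/5) = 1; final value = sign = -1

-1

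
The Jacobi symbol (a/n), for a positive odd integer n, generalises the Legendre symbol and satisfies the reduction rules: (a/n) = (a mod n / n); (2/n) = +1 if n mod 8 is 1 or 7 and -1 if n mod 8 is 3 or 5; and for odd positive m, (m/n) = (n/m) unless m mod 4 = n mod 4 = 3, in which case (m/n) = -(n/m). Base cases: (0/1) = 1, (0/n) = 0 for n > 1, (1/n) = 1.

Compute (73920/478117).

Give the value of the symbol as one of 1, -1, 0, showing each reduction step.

73920 = 2^6·1155; (2/478117) = -1 since 478117 mod 8 = 5, so (73920/478117) = (-1)^6·(1155/478117); sign now +1
reciprocity: (1155/478117) = +1·(478117/1155) since 1155 mod 4 = 3, 478117 mod 4 = 1; sign now +1
(478117/1155) = (1102/1155)   [reduce mod 1155]
1102 = 2^1·551; (2/1155) = -1 since 1155 mod 8 = 3, so (1102/1155) = (-1)^1·(551/1155); sign now -1
reciprocity: (551/1155) = -1·(1155/551) since 551 mod 4 = 3, 1155 mod 4 = 3; sign now +1
(1155/551) = (53/551)   [reduce mod 551]
reciprocity: (53/551) = +1·(551/53) since 53 mod 4 = 1, 551 mod 4 = 3; sign now +1
(551/53) = (21/53)   [reduce mod 53]
reciprocity: (21/53) = +1·(53/21) since 21 mod 4 = 1, 53 mod 4 = 1; sign now +1
(53/21) = (11/21)   [reduce mod 21]
reciprocity: (11/21) = +1·(21/11) since 11 mod 4 = 3, 21 mod 4 = 1; sign now +1
(21/11) = (10/11)   [reduce mod 11]
10 = 2^1·5; (2/11) = -1 since 11 mod 8 = 3, so (10/11) = (-1)^1·(5/11); sign now -1
reciprocity: (5/11) = +1·(11/5) since 5 mod 4 = 1, 11 mod 4 = 3; sign now -1
(11/5) = (1/5)   [reduce mod 5]
(1/5) = 1; final value = sign = -1

-1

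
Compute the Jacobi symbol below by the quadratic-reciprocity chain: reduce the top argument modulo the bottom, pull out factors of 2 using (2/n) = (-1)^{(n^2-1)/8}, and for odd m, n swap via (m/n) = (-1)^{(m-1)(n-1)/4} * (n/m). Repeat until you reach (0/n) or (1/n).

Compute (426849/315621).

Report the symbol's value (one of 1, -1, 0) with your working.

(426849/315621): 426849 mod 315621 = 111228, so (426849/315621) = (111228/315621)
factor out 2^2: 111228 = 2^2·27807; with 315621 mod 8 = 5, (2/315621) = -1; sign now +1; continue with (27807/315621)
flip (27807/315621) -> (315621/27807): both odd, 27807 mod 4 = 3, 315621 mod 4 = 1, so the flip contributes +1; sign now +1
(315621/27807): 315621 mod 27807 = 9744, so (315621/27807) = (9744/27807)
factor out 2^4: 9744 = 2^4·609; with 27807 mod 8 = 7, (2/27807) = +1; sign now +1; continue with (609/27807)
flip (609/27807) -> (27807/609): both odd, 609 mod 4 = 1, 27807 mod 4 = 3, so the flip contributes +1; sign now +1
(27807/609): 27807 mod 609 = 402, so (27807/609) = (402/609)
factor out 2^1: 402 = 2^1·201; with 609 mod 8 = 1, (2/609) = +1; sign now +1; continue with (201/609)
flip (201/609) -> (609/201): both odd, 201 mod 4 = 1, 609 mod 4 = 1, so the flip contributes +1; sign now +1
(609/201): 609 mod 201 = 6, so (609/201) = (6/201)
factor out 2^1: 6 = 2^1·3; with 201 mod 8 = 1, (2/201) = +1; sign now +1; continue with (3/201)
flip (3/201) -> (201/3): both odd, 3 mod 4 = 3, 201 mod 4 = 1, so the flip contributes +1; sign now +1
(201/3): 201 mod 3 = 0, so (201/3) = (0/3)
reached (0/3); gcd(a, n) > 1, so (0/3) = 0 and the symbol is 0

0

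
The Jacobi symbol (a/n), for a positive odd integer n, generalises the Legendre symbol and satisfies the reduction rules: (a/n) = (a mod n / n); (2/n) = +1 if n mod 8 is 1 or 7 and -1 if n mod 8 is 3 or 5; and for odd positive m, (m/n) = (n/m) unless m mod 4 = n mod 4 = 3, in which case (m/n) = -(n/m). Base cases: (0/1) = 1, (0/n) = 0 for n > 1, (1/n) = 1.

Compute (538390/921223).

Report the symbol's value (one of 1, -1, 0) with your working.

-1

factor out 2^1: 538390 = 2^1·269195; with 921223 mod 8 = 7, (2/921223) = +1; sign now +1; continue with (269195/921223)
flip (269195/921223) -> (921223/269195): both odd, 269195 mod 4 = 3, 921223 mod 4 = 3, so the flip contributes -1; sign now -1
(921223/269195): 921223 mod 269195 = 113638, so (921223/269195) = (113638/269195)
factor out 2^1: 113638 = 2^1·56819; with 269195 mod 8 = 3, (2/269195) = -1; sign now +1; continue with (56819/269195)
flip (56819/269195) -> (269195/56819): both odd, 56819 mod 4 = 3, 269195 mod 4 = 3, so the flip contributes -1; sign now -1
(269195/56819): 269195 mod 56819 = 41919, so (269195/56819) = (41919/56819)
flip (41919/56819) -> (56819/41919): both odd, 41919 mod 4 = 3, 56819 mod 4 = 3, so the flip contributes -1; sign now +1
(56819/41919): 56819 mod 41919 = 14900, so (56819/41919) = (14900/41919)
factor out 2^2: 14900 = 2^2·3725; with 41919 mod 8 = 7, (2/41919) = +1; sign now +1; continue with (3725/41919)
flip (3725/41919) -> (41919/3725): both odd, 3725 mod 4 = 1, 41919 mod 4 = 3, so the flip contributes +1; sign now +1
(41919/3725): 41919 mod 3725 = 944, so (41919/3725) = (944/3725)
factor out 2^4: 944 = 2^4·59; with 3725 mod 8 = 5, (2/3725) = -1; sign now +1; continue with (59/3725)
flip (59/3725) -> (3725/59): both odd, 59 mod 4 = 3, 3725 mod 4 = 1, so the flip contributes +1; sign now +1
(3725/59): 3725 mod 59 = 8, so (3725/59) = (8/59)
factor out 2^3: 8 = 2^3·1; with 59 mod 8 = 3, (2/59) = -1; sign now -1; continue with (1/59)
reached (1/59) = 1, so the symbol is -1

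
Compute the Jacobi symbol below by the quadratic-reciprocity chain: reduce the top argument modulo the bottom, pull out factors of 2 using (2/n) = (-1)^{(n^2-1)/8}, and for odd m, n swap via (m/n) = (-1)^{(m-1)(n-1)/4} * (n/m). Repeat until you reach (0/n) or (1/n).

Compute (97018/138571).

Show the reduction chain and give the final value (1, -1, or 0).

97018 = 2^1·48509; (2/138571) = -1 since 138571 mod 8 = 3, so (97018/138571) = (-1)^1·(48509/138571); sign now -1
reciprocity: (48509/138571) = +1·(138571/48509) since 48509 mod 4 = 1, 138571 mod 4 = 3; sign now -1
(138571/48509) = (41553/48509)   [reduce mod 48509]
reciprocity: (41553/48509) = +1·(48509/41553) since 41553 mod 4 = 1, 48509 mod 4 = 1; sign now -1
(48509/41553) = (6956/41553)   [reduce mod 41553]
6956 = 2^2·1739; (2/41553) = +1 since 41553 mod 8 = 1, so (6956/41553) = (+1)^2·(1739/41553); sign now -1
reciprocity: (1739/41553) = +1·(41553/1739) since 1739 mod 4 = 3, 41553 mod 4 = 1; sign now -1
(41553/1739) = (1556/1739)   [reduce mod 1739]
1556 = 2^2·389; (2/1739) = -1 since 1739 mod 8 = 3, so (1556/1739) = (-1)^2·(389/1739); sign now -1
reciprocity: (389/1739) = +1·(1739/389) since 389 mod 4 = 1, 1739 mod 4 = 3; sign now -1
(1739/389) = (183/389)   [reduce mod 389]
reciprocity: (183/389) = +1·(389/183) since 183 mod 4 = 3, 389 mod 4 = 1; sign now -1
(389/183) = (23/183)   [reduce mod 183]
reciprocity: (23/183) = -1·(183/23) since 23 mod 4 = 3, 183 mod 4 = 3; sign now +1
(183/23) = (22/23)   [reduce mod 23]
22 = 2^1·11; (2/23) = +1 since 23 mod 8 = 7, so (22/23) = (+1)^1·(11/23); sign now +1
reciprocity: (11/23) = -1·(23/11) since 11 mod 4 = 3, 23 mod 4 = 3; sign now -1
(23/11) = (1/11)   [reduce mod 11]
(1/11) = 1; final value = sign = -1

-1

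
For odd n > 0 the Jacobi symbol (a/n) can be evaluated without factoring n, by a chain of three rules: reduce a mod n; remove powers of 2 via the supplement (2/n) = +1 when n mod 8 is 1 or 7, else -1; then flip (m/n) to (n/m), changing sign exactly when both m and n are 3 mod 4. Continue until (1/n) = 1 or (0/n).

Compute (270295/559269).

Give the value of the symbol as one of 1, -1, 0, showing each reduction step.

1

flip (270295/559269) -> (559269/270295): both odd, 270295 mod 4 = 3, 559269 mod 4 = 1, so the flip contributes +1; sign now +1
(559269/270295): 559269 mod 270295 = 18679, so (559269/270295) = (18679/270295)
flip (18679/270295) -> (270295/18679): both odd, 18679 mod 4 = 3, 270295 mod 4 = 3, so the flip contributes -1; sign now -1
(270295/18679): 270295 mod 18679 = 8789, so (270295/18679) = (8789/18679)
flip (8789/18679) -> (18679/8789): both odd, 8789 mod 4 = 1, 18679 mod 4 = 3, so the flip contributes +1; sign now -1
(18679/8789): 18679 mod 8789 = 1101, so (18679/8789) = (1101/8789)
flip (1101/8789) -> (8789/1101): both odd, 1101 mod 4 = 1, 8789 mod 4 = 1, so the flip contributes +1; sign now -1
(8789/1101): 8789 mod 1101 = 1082, so (8789/1101) = (1082/1101)
factor out 2^1: 1082 = 2^1·541; with 1101 mod 8 = 5, (2/1101) = -1; sign now +1; continue with (541/1101)
flip (541/1101) -> (1101/541): both odd, 541 mod 4 = 1, 1101 mod 4 = 1, so the flip contributes +1; sign now +1
(1101/541): 1101 mod 541 = 19, so (1101/541) = (19/541)
flip (19/541) -> (541/19): both odd, 19 mod 4 = 3, 541 mod 4 = 1, so the flip contributes +1; sign now +1
(541/19): 541 mod 19 = 9, so (541/19) = (9/19)
flip (9/19) -> (19/9): both odd, 9 mod 4 = 1, 19 mod 4 = 3, so the flip contributes +1; sign now +1
(19/9): 19 mod 9 = 1, so (19/9) = (1/9)
reached (1/9) = 1, so the symbol is +1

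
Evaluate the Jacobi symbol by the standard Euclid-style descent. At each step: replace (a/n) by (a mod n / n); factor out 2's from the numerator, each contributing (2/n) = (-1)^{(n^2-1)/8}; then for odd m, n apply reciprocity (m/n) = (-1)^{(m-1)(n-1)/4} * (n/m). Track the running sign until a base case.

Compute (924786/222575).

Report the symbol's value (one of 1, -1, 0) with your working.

1

(924786/222575) = (34486/222575)   [reduce mod 222575]
34486 = 2^1·17243; (2/222575) = +1 since 222575 mod 8 = 7, so (34486/222575) = (+1)^1·(17243/222575); sign now +1
reciprocity: (17243/222575) = -1·(222575/17243) since 17243 mod 4 = 3, 222575 mod 4 = 3; sign now -1
(222575/17243) = (15659/17243)   [reduce mod 17243]
reciprocity: (15659/17243) = -1·(17243/15659) since 15659 mod 4 = 3, 17243 mod 4 = 3; sign now +1
(17243/15659) = (1584/15659)   [reduce mod 15659]
1584 = 2^4·99; (2/15659) = -1 since 15659 mod 8 = 3, so (1584/15659) = (-1)^4·(99/15659); sign now +1
reciprocity: (99/15659) = -1·(15659/99) since 99 mod 4 = 3, 15659 mod 4 = 3; sign now -1
(15659/99) = (17/99)   [reduce mod 99]
reciprocity: (17/99) = +1·(99/17) since 17 mod 4 = 1, 99 mod 4 = 3; sign now -1
(99/17) = (14/17)   [reduce mod 17]
14 = 2^1·7; (2/17) = +1 since 17 mod 8 = 1, so (14/17) = (+1)^1·(7/17); sign now -1
reciprocity: (7/17) = +1·(17/7) since 7 mod 4 = 3, 17 mod 4 = 1; sign now -1
(17/7) = (3/7)   [reduce mod 7]
reciprocity: (3/7) = -1·(7/3) since 3 mod 4 = 3, 7 mod 4 = 3; sign now +1
(7/3) = (1/3)   [reduce mod 3]
(1/3) = 1; final value = sign = +1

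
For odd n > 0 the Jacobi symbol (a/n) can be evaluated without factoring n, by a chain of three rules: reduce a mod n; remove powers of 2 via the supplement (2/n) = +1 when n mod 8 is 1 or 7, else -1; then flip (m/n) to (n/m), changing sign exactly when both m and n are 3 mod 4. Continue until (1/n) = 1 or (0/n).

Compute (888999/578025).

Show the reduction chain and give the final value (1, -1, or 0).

0

(888999/578025) = (310974/578025)   [reduce mod 578025]
310974 = 2^1·155487; (2/578025) = +1 since 578025 mod 8 = 1, so (310974/578025) = (+1)^1·(155487/578025); sign now +1
reciprocity: (155487/578025) = +1·(578025/155487) since 155487 mod 4 = 3, 578025 mod 4 = 1; sign now +1
(578025/155487) = (111564/155487)   [reduce mod 155487]
111564 = 2^2·27891; (2/155487) = +1 since 155487 mod 8 = 7, so (111564/155487) = (+1)^2·(27891/155487); sign now +1
reciprocity: (27891/155487) = -1·(155487/27891) since 27891 mod 4 = 3, 155487 mod 4 = 3; sign now -1
(155487/27891) = (16032/27891)   [reduce mod 27891]
16032 = 2^5·501; (2/27891) = -1 since 27891 mod 8 = 3, so (16032/27891) = (-1)^5·(501/27891); sign now +1
reciprocity: (501/27891) = +1·(27891/501) since 501 mod 4 = 1, 27891 mod 4 = 3; sign now +1
(27891/501) = (336/501)   [reduce mod 501]
336 = 2^4·21; (2/501) = -1 since 501 mod 8 = 5, so (336/501) = (-1)^4·(21/501); sign now +1
reciprocity: (21/501) = +1·(501/21) since 21 mod 4 = 1, 501 mod 4 = 1; sign now +1
(501/21) = (18/21)   [reduce mod 21]
18 = 2^1·9; (2/21) = -1 since 21 mod 8 = 5, so (18/21) = (-1)^1·(9/21); sign now -1
reciprocity: (9/21) = +1·(21/9) since 9 mod 4 = 1, 21 mod 4 = 1; sign now -1
(21/9) = (3/9)   [reduce mod 9]
reciprocity: (3/9) = +1·(9/3) since 3 mod 4 = 3, 9 mod 4 = 1; sign now -1
(9/3) = (0/3)   [reduce mod 3]
(0/3) = 0   [gcd(a, n) > 1]; final value = 0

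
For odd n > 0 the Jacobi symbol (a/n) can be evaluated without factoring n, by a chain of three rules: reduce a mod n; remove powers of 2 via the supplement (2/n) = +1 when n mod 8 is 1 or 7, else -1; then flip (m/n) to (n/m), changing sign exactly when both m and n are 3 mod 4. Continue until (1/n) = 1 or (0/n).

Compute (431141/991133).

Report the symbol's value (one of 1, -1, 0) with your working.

reciprocity: (431141/991133) = +1·(991133/431141) since 431141 mod 4 = 1, 991133 mod 4 = 1; sign now +1
(991133/431141) = (128851/431141)   [reduce mod 431141]
reciprocity: (128851/431141) = +1·(431141/128851) since 128851 mod 4 = 3, 431141 mod 4 = 1; sign now +1
(431141/128851) = (44588/128851)   [reduce mod 128851]
44588 = 2^2·11147; (2/128851) = -1 since 128851 mod 8 = 3, so (44588/128851) = (-1)^2·(11147/128851); sign now +1
reciprocity: (11147/128851) = -1·(128851/11147) since 11147 mod 4 = 3, 128851 mod 4 = 3; sign now -1
(128851/11147) = (6234/11147)   [reduce mod 11147]
6234 = 2^1·3117; (2/11147) = -1 since 11147 mod 8 = 3, so (6234/11147) = (-1)^1·(3117/11147); sign now +1
reciprocity: (3117/11147) = +1·(11147/3117) since 3117 mod 4 = 1, 11147 mod 4 = 3; sign now +1
(11147/3117) = (1796/3117)   [reduce mod 3117]
1796 = 2^2·449; (2/3117) = -1 since 3117 mod 8 = 5, so (1796/3117) = (-1)^2·(449/3117); sign now +1
reciprocity: (449/3117) = +1·(3117/449) since 449 mod 4 = 1, 3117 mod 4 = 1; sign now +1
(3117/449) = (423/449)   [reduce mod 449]
reciprocity: (423/449) = +1·(449/423) since 423 mod 4 = 3, 449 mod 4 = 1; sign now +1
(449/423) = (26/423)   [reduce mod 423]
26 = 2^1·13; (2/423) = +1 since 423 mod 8 = 7, so (26/423) = (+1)^1·(13/423); sign now +1
reciprocity: (13/423) = +1·(423/13) since 13 mod 4 = 1, 423 mod 4 = 3; sign now +1
(423/13) = (7/13)   [reduce mod 13]
reciprocity: (7/13) = +1·(13/7) since 7 mod 4 = 3, 13 mod 4 = 1; sign now +1
(13/7) = (6/7)   [reduce mod 7]
6 = 2^1·3; (2/7) = +1 since 7 mod 8 = 7, so (6/7) = (+1)^1·(3/7); sign now +1
reciprocity: (3/7) = -1·(7/3) since 3 mod 4 = 3, 7 mod 4 = 3; sign now -1
(7/3) = (1/3)   [reduce mod 3]
(1/3) = 1; final value = sign = -1

-1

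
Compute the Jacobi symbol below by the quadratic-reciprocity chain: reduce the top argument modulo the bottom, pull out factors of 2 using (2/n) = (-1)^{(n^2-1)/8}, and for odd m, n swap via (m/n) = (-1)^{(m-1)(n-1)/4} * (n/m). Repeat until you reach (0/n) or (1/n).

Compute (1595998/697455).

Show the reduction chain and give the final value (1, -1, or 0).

(1595998/697455) = (201088/697455)   [reduce mod 697455]
201088 = 2^7·1571; (2/697455) = +1 since 697455 mod 8 = 7, so (201088/697455) = (+1)^7·(1571/697455); sign now +1
reciprocity: (1571/697455) = -1·(697455/1571) since 1571 mod 4 = 3, 697455 mod 4 = 3; sign now -1
(697455/1571) = (1502/1571)   [reduce mod 1571]
1502 = 2^1·751; (2/1571) = -1 since 1571 mod 8 = 3, so (1502/1571) = (-1)^1·(751/1571); sign now +1
reciprocity: (751/1571) = -1·(1571/751) since 751 mod 4 = 3, 1571 mod 4 = 3; sign now -1
(1571/751) = (69/751)   [reduce mod 751]
reciprocity: (69/751) = +1·(751/69) since 69 mod 4 = 1, 751 mod 4 = 3; sign now -1
(751/69) = (61/69)   [reduce mod 69]
reciprocity: (61/69) = +1·(69/61) since 61 mod 4 = 1, 69 mod 4 = 1; sign now -1
(69/61) = (8/61)   [reduce mod 61]
8 = 2^3·1; (2/61) = -1 since 61 mod 8 = 5, so (8/61) = (-1)^3·(1/61); sign now +1
(1/61) = 1; final value = sign = +1

1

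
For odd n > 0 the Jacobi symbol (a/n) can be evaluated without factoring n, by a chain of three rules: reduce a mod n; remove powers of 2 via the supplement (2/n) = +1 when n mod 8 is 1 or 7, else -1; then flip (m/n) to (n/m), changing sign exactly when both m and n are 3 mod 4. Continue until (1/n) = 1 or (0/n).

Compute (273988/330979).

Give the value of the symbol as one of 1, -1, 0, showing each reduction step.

0

273988 = 2^2·68497; (2/330979) = -1 since 330979 mod 8 = 3, so (273988/330979) = (-1)^2·(68497/330979); sign now +1
reciprocity: (68497/330979) = +1·(330979/68497) since 68497 mod 4 = 1, 330979 mod 4 = 3; sign now +1
(330979/68497) = (56991/68497)   [reduce mod 68497]
reciprocity: (56991/68497) = +1·(68497/56991) since 56991 mod 4 = 3, 68497 mod 4 = 1; sign now +1
(68497/56991) = (11506/56991)   [reduce mod 56991]
11506 = 2^1·5753; (2/56991) = +1 since 56991 mod 8 = 7, so (11506/56991) = (+1)^1·(5753/56991); sign now +1
reciprocity: (5753/56991) = +1·(56991/5753) since 5753 mod 4 = 1, 56991 mod 4 = 3; sign now +1
(56991/5753) = (5214/5753)   [reduce mod 5753]
5214 = 2^1·2607; (2/5753) = +1 since 5753 mod 8 = 1, so (5214/5753) = (+1)^1·(2607/5753); sign now +1
reciprocity: (2607/5753) = +1·(5753/2607) since 2607 mod 4 = 3, 5753 mod 4 = 1; sign now +1
(5753/2607) = (539/2607)   [reduce mod 2607]
reciprocity: (539/2607) = -1·(2607/539) since 539 mod 4 = 3, 2607 mod 4 = 3; sign now -1
(2607/539) = (451/539)   [reduce mod 539]
reciprocity: (451/539) = -1·(539/451) since 451 mod 4 = 3, 539 mod 4 = 3; sign now +1
(539/451) = (88/451)   [reduce mod 451]
88 = 2^3·11; (2/451) = -1 since 451 mod 8 = 3, so (88/451) = (-1)^3·(11/451); sign now -1
reciprocity: (11/451) = -1·(451/11) since 11 mod 4 = 3, 451 mod 4 = 3; sign now +1
(451/11) = (0/11)   [reduce mod 11]
(0/11) = 0   [gcd(a, n) > 1]; final value = 0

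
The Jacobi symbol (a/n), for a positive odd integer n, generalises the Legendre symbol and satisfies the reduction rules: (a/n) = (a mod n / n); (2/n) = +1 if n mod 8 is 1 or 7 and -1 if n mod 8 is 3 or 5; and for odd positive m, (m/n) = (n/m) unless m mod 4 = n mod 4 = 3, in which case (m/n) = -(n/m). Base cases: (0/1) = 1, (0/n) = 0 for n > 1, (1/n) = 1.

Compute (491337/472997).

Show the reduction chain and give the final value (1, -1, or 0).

(491337/472997) = (18340/472997)   [reduce mod 472997]
18340 = 2^2·4585; (2/472997) = -1 since 472997 mod 8 = 5, so (18340/472997) = (-1)^2·(4585/472997); sign now +1
reciprocity: (4585/472997) = +1·(472997/4585) since 4585 mod 4 = 1, 472997 mod 4 = 1; sign now +1
(472997/4585) = (742/4585)   [reduce mod 4585]
742 = 2^1·371; (2/4585) = +1 since 4585 mod 8 = 1, so (742/4585) = (+1)^1·(371/4585); sign now +1
reciprocity: (371/4585) = +1·(4585/371) since 371 mod 4 = 3, 4585 mod 4 = 1; sign now +1
(4585/371) = (133/371)   [reduce mod 371]
reciprocity: (133/371) = +1·(371/133) since 133 mod 4 = 1, 371 mod 4 = 3; sign now +1
(371/133) = (105/133)   [reduce mod 133]
reciprocity: (105/133) = +1·(133/105) since 105 mod 4 = 1, 133 mod 4 = 1; sign now +1
(133/105) = (28/105)   [reduce mod 105]
28 = 2^2·7; (2/105) = +1 since 105 mod 8 = 1, so (28/105) = (+1)^2·(7/105); sign now +1
reciprocity: (7/105) = +1·(105/7) since 7 mod 4 = 3, 105 mod 4 = 1; sign now +1
(105/7) = (0/7)   [reduce mod 7]
(0/7) = 0   [gcd(a, n) > 1]; final value = 0

0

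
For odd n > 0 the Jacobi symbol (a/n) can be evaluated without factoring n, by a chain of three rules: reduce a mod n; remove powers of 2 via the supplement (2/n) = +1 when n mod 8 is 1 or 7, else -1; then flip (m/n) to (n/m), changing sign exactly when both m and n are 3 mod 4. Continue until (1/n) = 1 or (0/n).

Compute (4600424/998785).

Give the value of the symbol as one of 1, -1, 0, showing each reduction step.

1

(4600424/998785) = (605284/998785)   [reduce mod 998785]
605284 = 2^2·151321; (2/998785) = +1 since 998785 mod 8 = 1, so (605284/998785) = (+1)^2·(151321/998785); sign now +1
reciprocity: (151321/998785) = +1·(998785/151321) since 151321 mod 4 = 1, 998785 mod 4 = 1; sign now +1
(998785/151321) = (90859/151321)   [reduce mod 151321]
reciprocity: (90859/151321) = +1·(151321/90859) since 90859 mod 4 = 3, 151321 mod 4 = 1; sign now +1
(151321/90859) = (60462/90859)   [reduce mod 90859]
60462 = 2^1·30231; (2/90859) = -1 since 90859 mod 8 = 3, so (60462/90859) = (-1)^1·(30231/90859); sign now -1
reciprocity: (30231/90859) = -1·(90859/30231) since 30231 mod 4 = 3, 90859 mod 4 = 3; sign now +1
(90859/30231) = (166/30231)   [reduce mod 30231]
166 = 2^1·83; (2/30231) = +1 since 30231 mod 8 = 7, so (166/30231) = (+1)^1·(83/30231); sign now +1
reciprocity: (83/30231) = -1·(30231/83) since 83 mod 4 = 3, 30231 mod 4 = 3; sign now -1
(30231/83) = (19/83)   [reduce mod 83]
reciprocity: (19/83) = -1·(83/19) since 19 mod 4 = 3, 83 mod 4 = 3; sign now +1
(83/19) = (7/19)   [reduce mod 19]
reciprocity: (7/19) = -1·(19/7) since 7 mod 4 = 3, 19 mod 4 = 3; sign now -1
(19/7) = (5/7)   [reduce mod 7]
reciprocity: (5/7) = +1·(7/5) since 5 mod 4 = 1, 7 mod 4 = 3; sign now -1
(7/5) = (2/5)   [reduce mod 5]
2 = 2^1·1; (2/5) = -1 since 5 mod 8 = 5, so (2/5) = (-1)^1·(1/5); sign now +1
(1/5) = 1; final value = sign = +1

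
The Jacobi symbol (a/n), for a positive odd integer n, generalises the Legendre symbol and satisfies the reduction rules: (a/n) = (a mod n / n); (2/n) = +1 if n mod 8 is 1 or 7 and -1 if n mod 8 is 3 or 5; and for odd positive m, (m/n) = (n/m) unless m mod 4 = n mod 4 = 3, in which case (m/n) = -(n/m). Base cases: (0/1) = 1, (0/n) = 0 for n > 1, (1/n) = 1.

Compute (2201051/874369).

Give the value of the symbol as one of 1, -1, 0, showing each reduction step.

1

(2201051/874369) = (452313/874369)   [reduce mod 874369]
reciprocity: (452313/874369) = +1·(874369/452313) since 452313 mod 4 = 1, 874369 mod 4 = 1; sign now +1
(874369/452313) = (422056/452313)   [reduce mod 452313]
422056 = 2^3·52757; (2/452313) = +1 since 452313 mod 8 = 1, so (422056/452313) = (+1)^3·(52757/452313); sign now +1
reciprocity: (52757/452313) = +1·(452313/52757) since 52757 mod 4 = 1, 452313 mod 4 = 1; sign now +1
(452313/52757) = (30257/52757)   [reduce mod 52757]
reciprocity: (30257/52757) = +1·(52757/30257) since 30257 mod 4 = 1, 52757 mod 4 = 1; sign now +1
(52757/30257) = (22500/30257)   [reduce mod 30257]
22500 = 2^2·5625; (2/30257) = +1 since 30257 mod 8 = 1, so (22500/30257) = (+1)^2·(5625/30257); sign now +1
reciprocity: (5625/30257) = +1·(30257/5625) since 5625 mod 4 = 1, 30257 mod 4 = 1; sign now +1
(30257/5625) = (2132/5625)   [reduce mod 5625]
2132 = 2^2·533; (2/5625) = +1 since 5625 mod 8 = 1, so (2132/5625) = (+1)^2·(533/5625); sign now +1
reciprocity: (533/5625) = +1·(5625/533) since 533 mod 4 = 1, 5625 mod 4 = 1; sign now +1
(5625/533) = (295/533)   [reduce mod 533]
reciprocity: (295/533) = +1·(533/295) since 295 mod 4 = 3, 533 mod 4 = 1; sign now +1
(533/295) = (238/295)   [reduce mod 295]
238 = 2^1·119; (2/295) = +1 since 295 mod 8 = 7, so (238/295) = (+1)^1·(119/295); sign now +1
reciprocity: (119/295) = -1·(295/119) since 119 mod 4 = 3, 295 mod 4 = 3; sign now -1
(295/119) = (57/119)   [reduce mod 119]
reciprocity: (57/119) = +1·(119/57) since 57 mod 4 = 1, 119 mod 4 = 3; sign now -1
(119/57) = (5/57)   [reduce mod 57]
reciprocity: (5/57) = +1·(57/5) since 5 mod 4 = 1, 57 mod 4 = 1; sign now -1
(57/5) = (2/5)   [reduce mod 5]
2 = 2^1·1; (2/5) = -1 since 5 mod 8 = 5, so (2/5) = (-1)^1·(1/5); sign now +1
(1/5) = 1; final value = sign = +1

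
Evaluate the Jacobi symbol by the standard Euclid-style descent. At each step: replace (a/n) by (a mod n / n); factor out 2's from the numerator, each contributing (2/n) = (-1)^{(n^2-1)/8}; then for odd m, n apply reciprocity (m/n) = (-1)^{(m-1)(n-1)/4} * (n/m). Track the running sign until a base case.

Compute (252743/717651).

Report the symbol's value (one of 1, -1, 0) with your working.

-1

flip (252743/717651) -> (717651/252743): both odd, 252743 mod 4 = 3, 717651 mod 4 = 3, so the flip contributes -1; sign now -1
(717651/252743): 717651 mod 252743 = 212165, so (717651/252743) = (212165/252743)
flip (212165/252743) -> (252743/212165): both odd, 212165 mod 4 = 1, 252743 mod 4 = 3, so the flip contributes +1; sign now -1
(252743/212165): 252743 mod 212165 = 40578, so (252743/212165) = (40578/212165)
factor out 2^1: 40578 = 2^1·20289; with 212165 mod 8 = 5, (2/212165) = -1; sign now +1; continue with (20289/212165)
flip (20289/212165) -> (212165/20289): both odd, 20289 mod 4 = 1, 212165 mod 4 = 1, so the flip contributes +1; sign now +1
(212165/20289): 212165 mod 20289 = 9275, so (212165/20289) = (9275/20289)
flip (9275/20289) -> (20289/9275): both odd, 9275 mod 4 = 3, 20289 mod 4 = 1, so the flip contributes +1; sign now +1
(20289/9275): 20289 mod 9275 = 1739, so (20289/9275) = (1739/9275)
flip (1739/9275) -> (9275/1739): both odd, 1739 mod 4 = 3, 9275 mod 4 = 3, so the flip contributes -1; sign now -1
(9275/1739): 9275 mod 1739 = 580, so (9275/1739) = (580/1739)
factor out 2^2: 580 = 2^2·145; with 1739 mod 8 = 3, (2/1739) = -1; sign now -1; continue with (145/1739)
flip (145/1739) -> (1739/145): both odd, 145 mod 4 = 1, 1739 mod 4 = 3, so the flip contributes +1; sign now -1
(1739/145): 1739 mod 145 = 144, so (1739/145) = (144/145)
factor out 2^4: 144 = 2^4·9; with 145 mod 8 = 1, (2/145) = +1; sign now -1; continue with (9/145)
flip (9/145) -> (145/9): both odd, 9 mod 4 = 1, 145 mod 4 = 1, so the flip contributes +1; sign now -1
(145/9): 145 mod 9 = 1, so (145/9) = (1/9)
reached (1/9) = 1, so the symbol is -1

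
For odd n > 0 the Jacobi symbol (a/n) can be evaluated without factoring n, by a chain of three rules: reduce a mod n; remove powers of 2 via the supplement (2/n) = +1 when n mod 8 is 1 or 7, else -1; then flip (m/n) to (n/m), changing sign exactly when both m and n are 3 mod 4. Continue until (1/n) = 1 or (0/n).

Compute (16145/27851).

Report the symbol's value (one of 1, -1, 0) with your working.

flip (16145/27851) -> (27851/16145): both odd, 16145 mod 4 = 1, 27851 mod 4 = 3, so the flip contributes +1; sign now +1
(27851/16145): 27851 mod 16145 = 11706, so (27851/16145) = (11706/16145)
factor out 2^1: 11706 = 2^1·5853; with 16145 mod 8 = 1, (2/16145) = +1; sign now +1; continue with (5853/16145)
flip (5853/16145) -> (16145/5853): both odd, 5853 mod 4 = 1, 16145 mod 4 = 1, so the flip contributes +1; sign now +1
(16145/5853): 16145 mod 5853 = 4439, so (16145/5853) = (4439/5853)
flip (4439/5853) -> (5853/4439): both odd, 4439 mod 4 = 3, 5853 mod 4 = 1, so the flip contributes +1; sign now +1
(5853/4439): 5853 mod 4439 = 1414, so (5853/4439) = (1414/4439)
factor out 2^1: 1414 = 2^1·707; with 4439 mod 8 = 7, (2/4439) = +1; sign now +1; continue with (707/4439)
flip (707/4439) -> (4439/707): both odd, 707 mod 4 = 3, 4439 mod 4 = 3, so the flip contributes -1; sign now -1
(4439/707): 4439 mod 707 = 197, so (4439/707) = (197/707)
flip (197/707) -> (707/197): both odd, 197 mod 4 = 1, 707 mod 4 = 3, so the flip contributes +1; sign now -1
(707/197): 707 mod 197 = 116, so (707/197) = (116/197)
factor out 2^2: 116 = 2^2·29; with 197 mod 8 = 5, (2/197) = -1; sign now -1; continue with (29/197)
flip (29/197) -> (197/29): both odd, 29 mod 4 = 1, 197 mod 4 = 1, so the flip contributes +1; sign now -1
(197/29): 197 mod 29 = 23, so (197/29) = (23/29)
flip (23/29) -> (29/23): both odd, 23 mod 4 = 3, 29 mod 4 = 1, so the flip contributes +1; sign now -1
(29/23): 29 mod 23 = 6, so (29/23) = (6/23)
factor out 2^1: 6 = 2^1·3; with 23 mod 8 = 7, (2/23) = +1; sign now -1; continue with (3/23)
flip (3/23) -> (23/3): both odd, 3 mod 4 = 3, 23 mod 4 = 3, so the flip contributes -1; sign now +1
(23/3): 23 mod 3 = 2, so (23/3) = (2/3)
factor out 2^1: 2 = 2^1·1; with 3 mod 8 = 3, (2/3) = -1; sign now -1; continue with (1/3)
reached (1/3) = 1, so the symbol is -1

-1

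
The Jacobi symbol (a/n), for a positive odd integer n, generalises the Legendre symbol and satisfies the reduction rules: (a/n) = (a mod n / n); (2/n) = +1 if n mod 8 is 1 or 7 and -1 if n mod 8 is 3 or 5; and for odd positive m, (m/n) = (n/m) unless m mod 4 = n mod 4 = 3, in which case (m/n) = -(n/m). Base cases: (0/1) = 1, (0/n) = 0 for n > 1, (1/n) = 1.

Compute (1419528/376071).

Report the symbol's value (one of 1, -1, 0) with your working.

0

(1419528/376071): 1419528 mod 376071 = 291315, so (1419528/376071) = (291315/376071)
flip (291315/376071) -> (376071/291315): both odd, 291315 mod 4 = 3, 376071 mod 4 = 3, so the flip contributes -1; sign now -1
(376071/291315): 376071 mod 291315 = 84756, so (376071/291315) = (84756/291315)
factor out 2^2: 84756 = 2^2·21189; with 291315 mod 8 = 3, (2/291315) = -1; sign now -1; continue with (21189/291315)
flip (21189/291315) -> (291315/21189): both odd, 21189 mod 4 = 1, 291315 mod 4 = 3, so the flip contributes +1; sign now -1
(291315/21189): 291315 mod 21189 = 15858, so (291315/21189) = (15858/21189)
factor out 2^1: 15858 = 2^1·7929; with 21189 mod 8 = 5, (2/21189) = -1; sign now +1; continue with (7929/21189)
flip (7929/21189) -> (21189/7929): both odd, 7929 mod 4 = 1, 21189 mod 4 = 1, so the flip contributes +1; sign now +1
(21189/7929): 21189 mod 7929 = 5331, so (21189/7929) = (5331/7929)
flip (5331/7929) -> (7929/5331): both odd, 5331 mod 4 = 3, 7929 mod 4 = 1, so the flip contributes +1; sign now +1
(7929/5331): 7929 mod 5331 = 2598, so (7929/5331) = (2598/5331)
factor out 2^1: 2598 = 2^1·1299; with 5331 mod 8 = 3, (2/5331) = -1; sign now -1; continue with (1299/5331)
flip (1299/5331) -> (5331/1299): both odd, 1299 mod 4 = 3, 5331 mod 4 = 3, so the flip contributes -1; sign now +1
(5331/1299): 5331 mod 1299 = 135, so (5331/1299) = (135/1299)
flip (135/1299) -> (1299/135): both odd, 135 mod 4 = 3, 1299 mod 4 = 3, so the flip contributes -1; sign now -1
(1299/135): 1299 mod 135 = 84, so (1299/135) = (84/135)
factor out 2^2: 84 = 2^2·21; with 135 mod 8 = 7, (2/135) = +1; sign now -1; continue with (21/135)
flip (21/135) -> (135/21): both odd, 21 mod 4 = 1, 135 mod 4 = 3, so the flip contributes +1; sign now -1
(135/21): 135 mod 21 = 9, so (135/21) = (9/21)
flip (9/21) -> (21/9): both odd, 9 mod 4 = 1, 21 mod 4 = 1, so the flip contributes +1; sign now -1
(21/9): 21 mod 9 = 3, so (21/9) = (3/9)
flip (3/9) -> (9/3): both odd, 3 mod 4 = 3, 9 mod 4 = 1, so the flip contributes +1; sign now -1
(9/3): 9 mod 3 = 0, so (9/3) = (0/3)
reached (0/3); gcd(a, n) > 1, so (0/3) = 0 and the symbol is 0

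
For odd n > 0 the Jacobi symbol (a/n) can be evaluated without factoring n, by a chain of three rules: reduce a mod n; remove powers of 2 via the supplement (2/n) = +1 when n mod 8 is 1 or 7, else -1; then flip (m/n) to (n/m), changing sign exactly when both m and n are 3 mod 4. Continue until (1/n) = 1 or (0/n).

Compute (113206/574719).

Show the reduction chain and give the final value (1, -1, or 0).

1

factor out 2^1: 113206 = 2^1·56603; with 574719 mod 8 = 7, (2/574719) = +1; sign now +1; continue with (56603/574719)
flip (56603/574719) -> (574719/56603): both odd, 56603 mod 4 = 3, 574719 mod 4 = 3, so the flip contributes -1; sign now -1
(574719/56603): 574719 mod 56603 = 8689, so (574719/56603) = (8689/56603)
flip (8689/56603) -> (56603/8689): both odd, 8689 mod 4 = 1, 56603 mod 4 = 3, so the flip contributes +1; sign now -1
(56603/8689): 56603 mod 8689 = 4469, so (56603/8689) = (4469/8689)
flip (4469/8689) -> (8689/4469): both odd, 4469 mod 4 = 1, 8689 mod 4 = 1, so the flip contributes +1; sign now -1
(8689/4469): 8689 mod 4469 = 4220, so (8689/4469) = (4220/4469)
factor out 2^2: 4220 = 2^2·1055; with 4469 mod 8 = 5, (2/4469) = -1; sign now -1; continue with (1055/4469)
flip (1055/4469) -> (4469/1055): both odd, 1055 mod 4 = 3, 4469 mod 4 = 1, so the flip contributes +1; sign now -1
(4469/1055): 4469 mod 1055 = 249, so (4469/1055) = (249/1055)
flip (249/1055) -> (1055/249): both odd, 249 mod 4 = 1, 1055 mod 4 = 3, so the flip contributes +1; sign now -1
(1055/249): 1055 mod 249 = 59, so (1055/249) = (59/249)
flip (59/249) -> (249/59): both odd, 59 mod 4 = 3, 249 mod 4 = 1, so the flip contributes +1; sign now -1
(249/59): 249 mod 59 = 13, so (249/59) = (13/59)
flip (13/59) -> (59/13): both odd, 13 mod 4 = 1, 59 mod 4 = 3, so the flip contributes +1; sign now -1
(59/13): 59 mod 13 = 7, so (59/13) = (7/13)
flip (7/13) -> (13/7): both odd, 7 mod 4 = 3, 13 mod 4 = 1, so the flip contributes +1; sign now -1
(13/7): 13 mod 7 = 6, so (13/7) = (6/7)
factor out 2^1: 6 = 2^1·3; with 7 mod 8 = 7, (2/7) = +1; sign now -1; continue with (3/7)
flip (3/7) -> (7/3): both odd, 3 mod 4 = 3, 7 mod 4 = 3, so the flip contributes -1; sign now +1
(7/3): 7 mod 3 = 1, so (7/3) = (1/3)
reached (1/3) = 1, so the symbol is +1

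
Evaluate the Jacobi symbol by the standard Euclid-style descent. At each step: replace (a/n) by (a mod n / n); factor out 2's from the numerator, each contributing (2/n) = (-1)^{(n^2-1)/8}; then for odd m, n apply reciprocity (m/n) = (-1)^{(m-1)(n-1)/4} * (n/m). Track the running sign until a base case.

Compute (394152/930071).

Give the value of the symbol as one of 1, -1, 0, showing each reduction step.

-1

394152 = 2^3·49269; (2/930071) = +1 since 930071 mod 8 = 7, so (394152/930071) = (+1)^3·(49269/930071); sign now +1
reciprocity: (49269/930071) = +1·(930071/49269) since 49269 mod 4 = 1, 930071 mod 4 = 3; sign now +1
(930071/49269) = (43229/49269)   [reduce mod 49269]
reciprocity: (43229/49269) = +1·(49269/43229) since 43229 mod 4 = 1, 49269 mod 4 = 1; sign now +1
(49269/43229) = (6040/43229)   [reduce mod 43229]
6040 = 2^3·755; (2/43229) = -1 since 43229 mod 8 = 5, so (6040/43229) = (-1)^3·(755/43229); sign now -1
reciprocity: (755/43229) = +1·(43229/755) since 755 mod 4 = 3, 43229 mod 4 = 1; sign now -1
(43229/755) = (194/755)   [reduce mod 755]
194 = 2^1·97; (2/755) = -1 since 755 mod 8 = 3, so (194/755) = (-1)^1·(97/755); sign now +1
reciprocity: (97/755) = +1·(755/97) since 97 mod 4 = 1, 755 mod 4 = 3; sign now +1
(755/97) = (76/97)   [reduce mod 97]
76 = 2^2·19; (2/97) = +1 since 97 mod 8 = 1, so (76/97) = (+1)^2·(19/97); sign now +1
reciprocity: (19/97) = +1·(97/19) since 19 mod 4 = 3, 97 mod 4 = 1; sign now +1
(97/19) = (2/19)   [reduce mod 19]
2 = 2^1·1; (2/19) = -1 since 19 mod 8 = 3, so (2/19) = (-1)^1·(1/19); sign now -1
(1/19) = 1; final value = sign = -1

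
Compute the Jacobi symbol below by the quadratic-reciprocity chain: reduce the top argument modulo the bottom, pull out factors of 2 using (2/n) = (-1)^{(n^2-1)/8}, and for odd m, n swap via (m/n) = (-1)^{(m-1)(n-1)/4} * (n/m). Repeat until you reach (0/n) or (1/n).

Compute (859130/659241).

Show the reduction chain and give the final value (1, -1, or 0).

-1

(859130/659241): 859130 mod 659241 = 199889, so (859130/659241) = (199889/659241)
flip (199889/659241) -> (659241/199889): both odd, 199889 mod 4 = 1, 659241 mod 4 = 1, so the flip contributes +1; sign now +1
(659241/199889): 659241 mod 199889 = 59574, so (659241/199889) = (59574/199889)
factor out 2^1: 59574 = 2^1·29787; with 199889 mod 8 = 1, (2/199889) = +1; sign now +1; continue with (29787/199889)
flip (29787/199889) -> (199889/29787): both odd, 29787 mod 4 = 3, 199889 mod 4 = 1, so the flip contributes +1; sign now +1
(199889/29787): 199889 mod 29787 = 21167, so (199889/29787) = (21167/29787)
flip (21167/29787) -> (29787/21167): both odd, 21167 mod 4 = 3, 29787 mod 4 = 3, so the flip contributes -1; sign now -1
(29787/21167): 29787 mod 21167 = 8620, so (29787/21167) = (8620/21167)
factor out 2^2: 8620 = 2^2·2155; with 21167 mod 8 = 7, (2/21167) = +1; sign now -1; continue with (2155/21167)
flip (2155/21167) -> (21167/2155): both odd, 2155 mod 4 = 3, 21167 mod 4 = 3, so the flip contributes -1; sign now +1
(21167/2155): 21167 mod 2155 = 1772, so (21167/2155) = (1772/2155)
factor out 2^2: 1772 = 2^2·443; with 2155 mod 8 = 3, (2/2155) = -1; sign now +1; continue with (443/2155)
flip (443/2155) -> (2155/443): both odd, 443 mod 4 = 3, 2155 mod 4 = 3, so the flip contributes -1; sign now -1
(2155/443): 2155 mod 443 = 383, so (2155/443) = (383/443)
flip (383/443) -> (443/383): both odd, 383 mod 4 = 3, 443 mod 4 = 3, so the flip contributes -1; sign now +1
(443/383): 443 mod 383 = 60, so (443/383) = (60/383)
factor out 2^2: 60 = 2^2·15; with 383 mod 8 = 7, (2/383) = +1; sign now +1; continue with (15/383)
flip (15/383) -> (383/15): both odd, 15 mod 4 = 3, 383 mod 4 = 3, so the flip contributes -1; sign now -1
(383/15): 383 mod 15 = 8, so (383/15) = (8/15)
factor out 2^3: 8 = 2^3·1; with 15 mod 8 = 7, (2/15) = +1; sign now -1; continue with (1/15)
reached (1/15) = 1, so the symbol is -1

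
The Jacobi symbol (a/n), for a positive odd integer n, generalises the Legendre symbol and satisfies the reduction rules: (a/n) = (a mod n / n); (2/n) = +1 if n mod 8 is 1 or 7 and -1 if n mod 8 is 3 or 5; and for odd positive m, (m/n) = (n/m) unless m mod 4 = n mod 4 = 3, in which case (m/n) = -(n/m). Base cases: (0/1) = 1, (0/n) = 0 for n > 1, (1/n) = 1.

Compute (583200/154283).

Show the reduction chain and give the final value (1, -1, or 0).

(583200/154283): 583200 mod 154283 = 120351, so (583200/154283) = (120351/154283)
flip (120351/154283) -> (154283/120351): both odd, 120351 mod 4 = 3, 154283 mod 4 = 3, so the flip contributes -1; sign now -1
(154283/120351): 154283 mod 120351 = 33932, so (154283/120351) = (33932/120351)
factor out 2^2: 33932 = 2^2·8483; with 120351 mod 8 = 7, (2/120351) = +1; sign now -1; continue with (8483/120351)
flip (8483/120351) -> (120351/8483): both odd, 8483 mod 4 = 3, 120351 mod 4 = 3, so the flip contributes -1; sign now +1
(120351/8483): 120351 mod 8483 = 1589, so (120351/8483) = (1589/8483)
flip (1589/8483) -> (8483/1589): both odd, 1589 mod 4 = 1, 8483 mod 4 = 3, so the flip contributes +1; sign now +1
(8483/1589): 8483 mod 1589 = 538, so (8483/1589) = (538/1589)
factor out 2^1: 538 = 2^1·269; with 1589 mod 8 = 5, (2/1589) = -1; sign now -1; continue with (269/1589)
flip (269/1589) -> (1589/269): both odd, 269 mod 4 = 1, 1589 mod 4 = 1, so the flip contributes +1; sign now -1
(1589/269): 1589 mod 269 = 244, so (1589/269) = (244/269)
factor out 2^2: 244 = 2^2·61; with 269 mod 8 = 5, (2/269) = -1; sign now -1; continue with (61/269)
flip (61/269) -> (269/61): both odd, 61 mod 4 = 1, 269 mod 4 = 1, so the flip contributes +1; sign now -1
(269/61): 269 mod 61 = 25, so (269/61) = (25/61)
flip (25/61) -> (61/25): both odd, 25 mod 4 = 1, 61 mod 4 = 1, so the flip contributes +1; sign now -1
(61/25): 61 mod 25 = 11, so (61/25) = (11/25)
flip (11/25) -> (25/11): both odd, 11 mod 4 = 3, 25 mod 4 = 1, so the flip contributes +1; sign now -1
(25/11): 25 mod 11 = 3, so (25/11) = (3/11)
flip (3/11) -> (11/3): both odd, 3 mod 4 = 3, 11 mod 4 = 3, so the flip contributes -1; sign now +1
(11/3): 11 mod 3 = 2, so (11/3) = (2/3)
factor out 2^1: 2 = 2^1·1; with 3 mod 8 = 3, (2/3) = -1; sign now -1; continue with (1/3)
reached (1/3) = 1, so the symbol is -1

-1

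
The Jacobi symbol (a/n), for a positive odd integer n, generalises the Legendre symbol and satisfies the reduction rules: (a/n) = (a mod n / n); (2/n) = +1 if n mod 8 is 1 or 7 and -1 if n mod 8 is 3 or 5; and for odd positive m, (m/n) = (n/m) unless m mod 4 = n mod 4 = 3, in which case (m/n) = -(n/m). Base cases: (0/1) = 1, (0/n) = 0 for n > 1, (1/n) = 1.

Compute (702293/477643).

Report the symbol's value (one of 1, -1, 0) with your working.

(702293/477643): 702293 mod 477643 = 224650, so (702293/477643) = (224650/477643)
factor out 2^1: 224650 = 2^1·112325; with 477643 mod 8 = 3, (2/477643) = -1; sign now -1; continue with (112325/477643)
flip (112325/477643) -> (477643/112325): both odd, 112325 mod 4 = 1, 477643 mod 4 = 3, so the flip contributes +1; sign now -1
(477643/112325): 477643 mod 112325 = 28343, so (477643/112325) = (28343/112325)
flip (28343/112325) -> (112325/28343): both odd, 28343 mod 4 = 3, 112325 mod 4 = 1, so the flip contributes +1; sign now -1
(112325/28343): 112325 mod 28343 = 27296, so (112325/28343) = (27296/28343)
factor out 2^5: 27296 = 2^5·853; with 28343 mod 8 = 7, (2/28343) = +1; sign now -1; continue with (853/28343)
flip (853/28343) -> (28343/853): both odd, 853 mod 4 = 1, 28343 mod 4 = 3, so the flip contributes +1; sign now -1
(28343/853): 28343 mod 853 = 194, so (28343/853) = (194/853)
factor out 2^1: 194 = 2^1·97; with 853 mod 8 = 5, (2/853) = -1; sign now +1; continue with (97/853)
flip (97/853) -> (853/97): both odd, 97 mod 4 = 1, 853 mod 4 = 1, so the flip contributes +1; sign now +1
(853/97): 853 mod 97 = 77, so (853/97) = (77/97)
flip (77/97) -> (97/77): both odd, 77 mod 4 = 1, 97 mod 4 = 1, so the flip contributes +1; sign now +1
(97/77): 97 mod 77 = 20, so (97/77) = (20/77)
factor out 2^2: 20 = 2^2·5; with 77 mod 8 = 5, (2/77) = -1; sign now +1; continue with (5/77)
flip (5/77) -> (77/5): both odd, 5 mod 4 = 1, 77 mod 4 = 1, so the flip contributes +1; sign now +1
(77/5): 77 mod 5 = 2, so (77/5) = (2/5)
factor out 2^1: 2 = 2^1·1; with 5 mod 8 = 5, (2/5) = -1; sign now -1; continue with (1/5)
reached (1/5) = 1, so the symbol is -1

-1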